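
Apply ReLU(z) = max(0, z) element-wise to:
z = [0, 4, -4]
h = [0, 4, 0]

ReLU applied element-wise: max(0,0)=0, max(0,4)=4, max(0,-4)=0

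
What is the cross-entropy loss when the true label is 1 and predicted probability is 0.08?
L = 2.526

L = -1·log(0.08) - 0·log(0.92) = -log(0.08) = 2.526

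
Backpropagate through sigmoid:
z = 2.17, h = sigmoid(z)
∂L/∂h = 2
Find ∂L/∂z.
∂L/∂z = 0.184

σ(2.17) = 0.8975
σ'(2.17) = σ(2.17)(1 - σ(2.17)) = 0.8975 × 0.1025 = 0.09198
∂L/∂z = ∂L/∂h · σ'(z) = 2 × 0.09198 = 0.184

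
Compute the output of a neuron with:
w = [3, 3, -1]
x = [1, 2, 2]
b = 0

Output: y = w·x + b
y = 7

y = (3)(1) + (3)(2) + (-1)(2) + 0 = 7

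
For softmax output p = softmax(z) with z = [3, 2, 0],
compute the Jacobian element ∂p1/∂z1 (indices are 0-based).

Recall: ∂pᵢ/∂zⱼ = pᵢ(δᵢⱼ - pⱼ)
∂p1/∂z1 = 0.1922

p = softmax(z) = [0.7054, 0.2595, 0.03512]
p1 = 0.2595

∂p1/∂z1 = p1(1 - p1) = 0.2595 × (1 - 0.2595) = 0.1922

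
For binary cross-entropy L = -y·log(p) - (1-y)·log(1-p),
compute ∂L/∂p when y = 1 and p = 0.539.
∂L/∂p = -1.855

∂L/∂p = -y/p + (1-y)/(1-p) = -1/0.539 + 0 = -1.855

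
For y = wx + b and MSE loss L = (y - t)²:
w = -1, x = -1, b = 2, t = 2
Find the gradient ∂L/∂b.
∂L/∂b = 2

y = wx + b = (-1)(-1) + 2 = 3
∂L/∂y = 2(y - t) = 2(3 - 2) = 2
∂y/∂b = 1
∂L/∂b = ∂L/∂y · ∂y/∂b = 2 × 1 = 2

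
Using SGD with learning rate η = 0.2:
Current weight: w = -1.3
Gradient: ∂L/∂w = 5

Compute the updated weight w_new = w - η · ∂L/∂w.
w_new = -2.3

w_new = w - η·∂L/∂w = -1.3 - 0.2×(5) = -1.3 - (1) = -2.3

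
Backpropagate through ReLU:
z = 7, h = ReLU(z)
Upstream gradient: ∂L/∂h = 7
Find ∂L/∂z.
∂L/∂z = 7

h = ReLU(7) = 7
Since z > 0: ∂h/∂z = 1
∂L/∂z = ∂L/∂h · ∂h/∂z = 7 × 1 = 7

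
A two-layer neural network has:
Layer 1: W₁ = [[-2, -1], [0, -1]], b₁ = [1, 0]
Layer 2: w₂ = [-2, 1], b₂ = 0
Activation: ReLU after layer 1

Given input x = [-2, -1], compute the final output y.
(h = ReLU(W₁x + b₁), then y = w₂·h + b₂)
y = -11

Layer 1 pre-activation: z₁ = [6, 1]
After ReLU: h = [6, 1]
Layer 2 output: y = -2×6 + 1×1 + 0 = -11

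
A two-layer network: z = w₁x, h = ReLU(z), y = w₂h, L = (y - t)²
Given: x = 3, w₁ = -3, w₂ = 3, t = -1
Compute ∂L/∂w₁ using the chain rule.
∂L/∂w₁ = 0

Forward pass:
z = w₁x = -3×3 = -9
h = ReLU(-9) = 0
y = w₂h = 3×0 = 0

Backward pass:
∂L/∂y = 2(y - t) = 2(0 - -1) = 2
∂y/∂h = w₂ = 3
∂h/∂z = 0 (ReLU derivative)
∂z/∂w₁ = x = 3

∂L/∂w₁ = 2 × 3 × 0 × 3 = 0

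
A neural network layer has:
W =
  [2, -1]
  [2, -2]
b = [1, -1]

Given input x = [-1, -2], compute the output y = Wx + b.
y = [1, 1]

Wx = [2×-1 + -1×-2, 2×-1 + -2×-2]
   = [0, 2]
y = Wx + b = [0 + 1, 2 + -1] = [1, 1]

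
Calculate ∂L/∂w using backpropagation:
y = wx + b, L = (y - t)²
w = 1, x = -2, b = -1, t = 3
∂L/∂w = 24

y = wx + b = (1)(-2) + -1 = -3
∂L/∂y = 2(y - t) = 2(-3 - 3) = -12
∂y/∂w = x = -2
∂L/∂w = ∂L/∂y · ∂y/∂w = -12 × -2 = 24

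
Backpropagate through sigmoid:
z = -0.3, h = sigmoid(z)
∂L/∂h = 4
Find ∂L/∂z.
∂L/∂z = 0.9778

σ(-0.3) = 0.4256
σ'(-0.3) = σ(-0.3)(1 - σ(-0.3)) = 0.4256 × 0.5744 = 0.2445
∂L/∂z = ∂L/∂h · σ'(z) = 4 × 0.2445 = 0.9778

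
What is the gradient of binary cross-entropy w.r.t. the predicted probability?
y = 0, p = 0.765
∂L/∂p = 4.255

∂L/∂p = -y/p + (1-y)/(1-p) = 0 + 1/0.235 = 4.255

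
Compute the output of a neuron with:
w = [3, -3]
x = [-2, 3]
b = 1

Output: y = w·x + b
y = -14

y = (3)(-2) + (-3)(3) + 1 = -14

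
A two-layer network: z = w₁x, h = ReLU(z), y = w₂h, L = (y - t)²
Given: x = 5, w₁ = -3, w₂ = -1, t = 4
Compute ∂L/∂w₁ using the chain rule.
∂L/∂w₁ = 0

Forward pass:
z = w₁x = -3×5 = -15
h = ReLU(-15) = 0
y = w₂h = -1×0 = 0

Backward pass:
∂L/∂y = 2(y - t) = 2(0 - 4) = -8
∂y/∂h = w₂ = -1
∂h/∂z = 0 (ReLU derivative)
∂z/∂w₁ = x = 5

∂L/∂w₁ = -8 × -1 × 0 × 5 = 0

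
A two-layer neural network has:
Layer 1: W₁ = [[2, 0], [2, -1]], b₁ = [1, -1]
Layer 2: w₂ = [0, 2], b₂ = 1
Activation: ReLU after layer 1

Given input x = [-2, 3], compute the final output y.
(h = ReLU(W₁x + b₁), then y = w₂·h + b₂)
y = 1

Layer 1 pre-activation: z₁ = [-3, -8]
After ReLU: h = [0, 0]
Layer 2 output: y = 0×0 + 2×0 + 1 = 1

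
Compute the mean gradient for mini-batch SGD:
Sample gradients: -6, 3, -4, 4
Average gradient = -0.75

Average = (1/4)(-6 + 3 + -4 + 4) = -3/4 = -0.75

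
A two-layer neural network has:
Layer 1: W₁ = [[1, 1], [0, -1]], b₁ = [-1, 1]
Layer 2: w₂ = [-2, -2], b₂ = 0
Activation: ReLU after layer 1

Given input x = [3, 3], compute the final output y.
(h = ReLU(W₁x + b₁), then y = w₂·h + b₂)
y = -10

Layer 1 pre-activation: z₁ = [5, -2]
After ReLU: h = [5, 0]
Layer 2 output: y = -2×5 + -2×0 + 0 = -10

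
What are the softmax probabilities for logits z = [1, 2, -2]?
p = [0.2654, 0.7214, 0.0132]

exp(z) = [2.718, 7.389, 0.1353]
Sum = 10.24
p = [0.2654, 0.7214, 0.0132]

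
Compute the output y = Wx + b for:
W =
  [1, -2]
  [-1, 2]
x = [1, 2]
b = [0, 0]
y = [-3, 3]

Wx = [1×1 + -2×2, -1×1 + 2×2]
   = [-3, 3]
y = Wx + b = [-3 + 0, 3 + 0] = [-3, 3]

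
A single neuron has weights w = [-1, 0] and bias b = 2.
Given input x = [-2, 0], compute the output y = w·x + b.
y = 4

y = (-1)(-2) + (0)(0) + 2 = 4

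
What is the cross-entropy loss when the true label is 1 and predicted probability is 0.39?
L = 0.9416

L = -1·log(0.39) - 0·log(0.61) = -log(0.39) = 0.9416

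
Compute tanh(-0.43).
-0.4053

tanh(-0.43) = (e^(-0.43) - e^(0.43))/(e^(-0.43) + e^(0.43)) = -0.4053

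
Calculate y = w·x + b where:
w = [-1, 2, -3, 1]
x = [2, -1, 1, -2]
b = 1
y = -8

y = (-1)(2) + (2)(-1) + (-3)(1) + (1)(-2) + 1 = -8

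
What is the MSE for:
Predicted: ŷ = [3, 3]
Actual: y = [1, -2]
MSE = 14.5

MSE = (1/2)((3-1)² + (3--2)²) = (1/2)(4 + 25) = 14.5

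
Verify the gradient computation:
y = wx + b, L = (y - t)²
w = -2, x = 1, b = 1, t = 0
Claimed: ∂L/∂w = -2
Correct

y = (-2)(1) + 1 = -1
∂L/∂y = 2(y - t) = 2(-1 - 0) = -2
∂y/∂w = x = 1
∂L/∂w = -2 × 1 = -2

Claimed value: -2
Correct: The correct gradient is -2.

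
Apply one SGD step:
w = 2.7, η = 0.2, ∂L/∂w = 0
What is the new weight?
w_new = 2.7

w_new = w - η·∂L/∂w = 2.7 - 0.2×(0) = 2.7 - (0) = 2.7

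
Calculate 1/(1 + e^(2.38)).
0.08471

sigmoid(-2.38) = 1/(1 + e^(2.38)) = 1/(1 + 10.8) = 0.08471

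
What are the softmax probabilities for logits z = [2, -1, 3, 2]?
p = [0.2097, 0.0104, 0.5701, 0.2097]

exp(z) = [7.389, 0.3679, 20.09, 7.389]
Sum = 35.23
p = [0.2097, 0.0104, 0.5701, 0.2097]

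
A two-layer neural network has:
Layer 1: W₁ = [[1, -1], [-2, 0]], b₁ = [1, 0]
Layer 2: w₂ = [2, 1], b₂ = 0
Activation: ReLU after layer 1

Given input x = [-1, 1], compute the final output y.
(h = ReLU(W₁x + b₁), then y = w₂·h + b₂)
y = 2

Layer 1 pre-activation: z₁ = [-1, 2]
After ReLU: h = [0, 2]
Layer 2 output: y = 2×0 + 1×2 + 0 = 2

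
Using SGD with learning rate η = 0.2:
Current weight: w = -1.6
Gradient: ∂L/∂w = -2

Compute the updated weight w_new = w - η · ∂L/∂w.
w_new = -1.2

w_new = w - η·∂L/∂w = -1.6 - 0.2×(-2) = -1.6 - (-0.4) = -1.2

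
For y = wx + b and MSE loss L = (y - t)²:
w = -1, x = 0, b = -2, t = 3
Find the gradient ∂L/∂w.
∂L/∂w = 0

y = wx + b = (-1)(0) + -2 = -2
∂L/∂y = 2(y - t) = 2(-2 - 3) = -10
∂y/∂w = x = 0
∂L/∂w = ∂L/∂y · ∂y/∂w = -10 × 0 = 0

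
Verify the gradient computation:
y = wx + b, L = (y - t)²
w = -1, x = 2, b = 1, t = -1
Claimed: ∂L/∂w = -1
Incorrect

y = (-1)(2) + 1 = -1
∂L/∂y = 2(y - t) = 2(-1 - -1) = 0
∂y/∂w = x = 2
∂L/∂w = 0 × 2 = 0

Claimed value: -1
Incorrect: The correct gradient is 0.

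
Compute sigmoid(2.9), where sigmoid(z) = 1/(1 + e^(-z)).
0.9478

sigmoid(2.9) = 1/(1 + e^(-2.9)) = 1/(1 + 0.05502) = 0.9478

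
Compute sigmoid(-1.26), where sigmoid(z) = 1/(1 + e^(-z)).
0.221

sigmoid(-1.26) = 1/(1 + e^(1.26)) = 1/(1 + 3.525) = 0.221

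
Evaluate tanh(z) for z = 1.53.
0.9104

tanh(1.53) = (e^(1.53) - e^(-1.53))/(e^(1.53) + e^(-1.53)) = 0.9104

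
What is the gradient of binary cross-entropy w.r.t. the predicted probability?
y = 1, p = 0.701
∂L/∂p = -1.427

∂L/∂p = -y/p + (1-y)/(1-p) = -1/0.701 + 0 = -1.427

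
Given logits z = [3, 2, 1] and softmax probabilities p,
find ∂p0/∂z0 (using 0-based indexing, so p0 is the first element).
∂p0/∂z0 = 0.2227

p = softmax(z) = [0.6652, 0.2447, 0.09003]
p0 = 0.6652

∂p0/∂z0 = p0(1 - p0) = 0.6652 × (1 - 0.6652) = 0.2227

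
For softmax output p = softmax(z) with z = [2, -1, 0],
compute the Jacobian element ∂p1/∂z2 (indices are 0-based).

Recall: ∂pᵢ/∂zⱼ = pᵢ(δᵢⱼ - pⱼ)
∂p1/∂z2 = -0.004797

p = softmax(z) = [0.8438, 0.04201, 0.1142]
p1 = 0.04201, p2 = 0.1142

∂p1/∂z2 = -p1 × p2 = -0.04201 × 0.1142 = -0.004797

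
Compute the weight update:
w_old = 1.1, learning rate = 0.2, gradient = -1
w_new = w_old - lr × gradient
w_new = 1.3

w_new = w - η·∂L/∂w = 1.1 - 0.2×(-1) = 1.1 - (-0.2) = 1.3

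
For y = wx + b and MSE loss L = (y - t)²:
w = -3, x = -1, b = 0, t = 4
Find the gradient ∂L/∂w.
∂L/∂w = 2

y = wx + b = (-3)(-1) + 0 = 3
∂L/∂y = 2(y - t) = 2(3 - 4) = -2
∂y/∂w = x = -1
∂L/∂w = ∂L/∂y · ∂y/∂w = -2 × -1 = 2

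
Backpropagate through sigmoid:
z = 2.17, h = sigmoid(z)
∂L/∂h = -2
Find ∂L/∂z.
∂L/∂z = -0.184

σ(2.17) = 0.8975
σ'(2.17) = σ(2.17)(1 - σ(2.17)) = 0.8975 × 0.1025 = 0.09198
∂L/∂z = ∂L/∂h · σ'(z) = -2 × 0.09198 = -0.184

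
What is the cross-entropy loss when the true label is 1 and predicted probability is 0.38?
L = 0.9676

L = -1·log(0.38) - 0·log(0.62) = -log(0.38) = 0.9676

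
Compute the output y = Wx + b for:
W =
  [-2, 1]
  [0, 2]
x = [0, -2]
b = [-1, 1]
y = [-3, -3]

Wx = [-2×0 + 1×-2, 0×0 + 2×-2]
   = [-2, -4]
y = Wx + b = [-2 + -1, -4 + 1] = [-3, -3]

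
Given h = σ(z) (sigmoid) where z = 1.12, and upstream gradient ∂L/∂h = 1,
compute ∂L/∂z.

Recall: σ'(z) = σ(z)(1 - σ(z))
∂L/∂z = 0.1855

σ(1.12) = 0.754
σ'(1.12) = σ(1.12)(1 - σ(1.12)) = 0.754 × 0.246 = 0.1855
∂L/∂z = ∂L/∂h · σ'(z) = 1 × 0.1855 = 0.1855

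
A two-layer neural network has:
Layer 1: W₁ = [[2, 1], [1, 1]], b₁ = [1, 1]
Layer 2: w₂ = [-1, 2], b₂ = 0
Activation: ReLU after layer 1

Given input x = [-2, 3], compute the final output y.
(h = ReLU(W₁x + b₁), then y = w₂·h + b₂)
y = 4

Layer 1 pre-activation: z₁ = [0, 2]
After ReLU: h = [0, 2]
Layer 2 output: y = -1×0 + 2×2 + 0 = 4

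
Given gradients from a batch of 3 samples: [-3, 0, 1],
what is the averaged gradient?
Average gradient = -0.6667

Average = (1/3)(-3 + 0 + 1) = -2/3 = -0.6667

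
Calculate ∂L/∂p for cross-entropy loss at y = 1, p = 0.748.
∂L/∂p = -1.337

∂L/∂p = -y/p + (1-y)/(1-p) = -1/0.748 + 0 = -1.337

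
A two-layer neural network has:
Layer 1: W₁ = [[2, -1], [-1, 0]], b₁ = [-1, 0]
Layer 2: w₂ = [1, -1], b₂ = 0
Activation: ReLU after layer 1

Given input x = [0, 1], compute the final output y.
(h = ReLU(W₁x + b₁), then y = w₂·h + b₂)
y = 0

Layer 1 pre-activation: z₁ = [-2, 0]
After ReLU: h = [0, 0]
Layer 2 output: y = 1×0 + -1×0 + 0 = 0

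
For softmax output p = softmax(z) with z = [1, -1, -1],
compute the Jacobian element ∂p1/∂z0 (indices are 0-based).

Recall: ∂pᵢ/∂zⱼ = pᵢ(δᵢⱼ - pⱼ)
∂p1/∂z0 = -0.08382

p = softmax(z) = [0.787, 0.1065, 0.1065]
p1 = 0.1065, p0 = 0.787

∂p1/∂z0 = -p1 × p0 = -0.1065 × 0.787 = -0.08382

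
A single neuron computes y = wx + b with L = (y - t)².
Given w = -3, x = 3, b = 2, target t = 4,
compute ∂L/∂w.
∂L/∂w = -66

y = wx + b = (-3)(3) + 2 = -7
∂L/∂y = 2(y - t) = 2(-7 - 4) = -22
∂y/∂w = x = 3
∂L/∂w = ∂L/∂y · ∂y/∂w = -22 × 3 = -66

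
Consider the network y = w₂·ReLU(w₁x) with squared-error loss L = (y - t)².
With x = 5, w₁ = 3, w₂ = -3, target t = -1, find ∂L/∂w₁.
∂L/∂w₁ = 1320

Forward pass:
z = w₁x = 3×5 = 15
h = ReLU(15) = 15
y = w₂h = -3×15 = -45

Backward pass:
∂L/∂y = 2(y - t) = 2(-45 - -1) = -88
∂y/∂h = w₂ = -3
∂h/∂z = 1 (ReLU derivative)
∂z/∂w₁ = x = 5

∂L/∂w₁ = -88 × -3 × 1 × 5 = 1320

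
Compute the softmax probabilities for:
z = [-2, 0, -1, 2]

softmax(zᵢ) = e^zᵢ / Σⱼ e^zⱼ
p = [0.0152, 0.1125, 0.0414, 0.831]

exp(z) = [0.1353, 1, 0.3679, 7.389]
Sum = 8.892
p = [0.0152, 0.1125, 0.0414, 0.831]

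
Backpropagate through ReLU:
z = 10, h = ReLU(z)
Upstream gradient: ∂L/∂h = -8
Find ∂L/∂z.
∂L/∂z = -8

h = ReLU(10) = 10
Since z > 0: ∂h/∂z = 1
∂L/∂z = ∂L/∂h · ∂h/∂z = -8 × 1 = -8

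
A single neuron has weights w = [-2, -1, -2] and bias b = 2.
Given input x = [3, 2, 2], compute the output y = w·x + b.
y = -10

y = (-2)(3) + (-1)(2) + (-2)(2) + 2 = -10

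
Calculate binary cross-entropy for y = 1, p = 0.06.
L = 2.813

L = -1·log(0.06) - 0·log(0.94) = -log(0.06) = 2.813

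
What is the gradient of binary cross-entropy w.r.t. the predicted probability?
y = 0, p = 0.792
∂L/∂p = 4.808

∂L/∂p = -y/p + (1-y)/(1-p) = 0 + 1/0.208 = 4.808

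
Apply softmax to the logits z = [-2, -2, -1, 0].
p = [0.0826, 0.0826, 0.2245, 0.6103]

exp(z) = [0.1353, 0.1353, 0.3679, 1]
Sum = 1.639
p = [0.0826, 0.0826, 0.2245, 0.6103]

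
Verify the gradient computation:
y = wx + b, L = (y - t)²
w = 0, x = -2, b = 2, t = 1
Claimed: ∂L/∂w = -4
Correct

y = (0)(-2) + 2 = 2
∂L/∂y = 2(y - t) = 2(2 - 1) = 2
∂y/∂w = x = -2
∂L/∂w = 2 × -2 = -4

Claimed value: -4
Correct: The correct gradient is -4.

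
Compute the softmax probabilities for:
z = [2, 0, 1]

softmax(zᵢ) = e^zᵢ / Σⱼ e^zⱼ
p = [0.6652, 0.09, 0.2447]

exp(z) = [7.389, 1, 2.718]
Sum = 11.11
p = [0.6652, 0.09, 0.2447]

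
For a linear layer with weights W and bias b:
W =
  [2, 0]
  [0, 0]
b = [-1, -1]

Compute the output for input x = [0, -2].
y = [-1, -1]

Wx = [2×0 + 0×-2, 0×0 + 0×-2]
   = [0, 0]
y = Wx + b = [0 + -1, 0 + -1] = [-1, -1]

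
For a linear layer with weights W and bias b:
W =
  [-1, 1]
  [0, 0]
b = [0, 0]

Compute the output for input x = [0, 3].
y = [3, 0]

Wx = [-1×0 + 1×3, 0×0 + 0×3]
   = [3, 0]
y = Wx + b = [3 + 0, 0 + 0] = [3, 0]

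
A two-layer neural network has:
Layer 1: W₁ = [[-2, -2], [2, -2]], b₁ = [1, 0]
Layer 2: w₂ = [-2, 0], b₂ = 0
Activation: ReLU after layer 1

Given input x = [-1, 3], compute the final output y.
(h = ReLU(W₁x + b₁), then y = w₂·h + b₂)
y = 0

Layer 1 pre-activation: z₁ = [-3, -8]
After ReLU: h = [0, 0]
Layer 2 output: y = -2×0 + 0×0 + 0 = 0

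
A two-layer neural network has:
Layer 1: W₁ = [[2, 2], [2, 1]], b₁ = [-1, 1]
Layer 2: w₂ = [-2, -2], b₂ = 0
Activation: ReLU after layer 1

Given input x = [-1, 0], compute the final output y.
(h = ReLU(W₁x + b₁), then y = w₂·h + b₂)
y = 0

Layer 1 pre-activation: z₁ = [-3, -1]
After ReLU: h = [0, 0]
Layer 2 output: y = -2×0 + -2×0 + 0 = 0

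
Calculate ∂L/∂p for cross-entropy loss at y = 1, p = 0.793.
∂L/∂p = -1.261

∂L/∂p = -y/p + (1-y)/(1-p) = -1/0.793 + 0 = -1.261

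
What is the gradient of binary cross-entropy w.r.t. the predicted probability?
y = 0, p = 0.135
∂L/∂p = 1.156

∂L/∂p = -y/p + (1-y)/(1-p) = 0 + 1/0.865 = 1.156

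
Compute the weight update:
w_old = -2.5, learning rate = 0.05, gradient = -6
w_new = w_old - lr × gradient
w_new = -2.2

w_new = w - η·∂L/∂w = -2.5 - 0.05×(-6) = -2.5 - (-0.3) = -2.2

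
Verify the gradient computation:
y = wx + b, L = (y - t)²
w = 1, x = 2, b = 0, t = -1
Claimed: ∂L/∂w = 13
Incorrect

y = (1)(2) + 0 = 2
∂L/∂y = 2(y - t) = 2(2 - -1) = 6
∂y/∂w = x = 2
∂L/∂w = 6 × 2 = 12

Claimed value: 13
Incorrect: The correct gradient is 12.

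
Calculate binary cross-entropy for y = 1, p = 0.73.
L = 0.3147

L = -1·log(0.73) - 0·log(0.27) = -log(0.73) = 0.3147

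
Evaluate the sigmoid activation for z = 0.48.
0.6177

sigmoid(0.48) = 1/(1 + e^(-0.48)) = 1/(1 + 0.6188) = 0.6177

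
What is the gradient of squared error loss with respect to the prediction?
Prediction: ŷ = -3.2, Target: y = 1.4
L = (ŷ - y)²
∂L/∂ŷ = -9.2

∂L/∂ŷ = 2(ŷ - y) = 2(-3.2 - 1.4) = 2(-4.6) = -9.2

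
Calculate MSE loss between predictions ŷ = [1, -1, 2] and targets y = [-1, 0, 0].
MSE = 3

MSE = (1/3)((1--1)² + (-1-0)² + (2-0)²) = (1/3)(4 + 1 + 4) = 3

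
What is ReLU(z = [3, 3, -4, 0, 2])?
h = [3, 3, 0, 0, 2]

ReLU applied element-wise: max(0,3)=3, max(0,3)=3, max(0,-4)=0, max(0,0)=0, max(0,2)=2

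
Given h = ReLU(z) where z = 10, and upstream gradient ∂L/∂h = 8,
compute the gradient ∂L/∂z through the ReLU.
∂L/∂z = 8

h = ReLU(10) = 10
Since z > 0: ∂h/∂z = 1
∂L/∂z = ∂L/∂h · ∂h/∂z = 8 × 1 = 8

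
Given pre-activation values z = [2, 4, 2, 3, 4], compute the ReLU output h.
h = [2, 4, 2, 3, 4]

ReLU applied element-wise: max(0,2)=2, max(0,4)=4, max(0,2)=2, max(0,3)=3, max(0,4)=4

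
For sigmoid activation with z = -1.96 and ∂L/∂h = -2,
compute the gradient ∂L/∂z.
∂L/∂z = -0.2164

σ(-1.96) = 0.1235
σ'(-1.96) = σ(-1.96)(1 - σ(-1.96)) = 0.1235 × 0.8765 = 0.1082
∂L/∂z = ∂L/∂h · σ'(z) = -2 × 0.1082 = -0.2164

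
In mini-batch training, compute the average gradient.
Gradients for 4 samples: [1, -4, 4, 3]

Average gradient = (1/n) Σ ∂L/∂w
Average gradient = 1

Average = (1/4)(1 + -4 + 4 + 3) = 4/4 = 1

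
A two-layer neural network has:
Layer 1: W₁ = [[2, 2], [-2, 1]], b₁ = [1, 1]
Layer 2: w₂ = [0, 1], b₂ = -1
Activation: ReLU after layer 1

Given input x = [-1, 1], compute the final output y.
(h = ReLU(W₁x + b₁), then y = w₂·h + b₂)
y = 3

Layer 1 pre-activation: z₁ = [1, 4]
After ReLU: h = [1, 4]
Layer 2 output: y = 0×1 + 1×4 + -1 = 3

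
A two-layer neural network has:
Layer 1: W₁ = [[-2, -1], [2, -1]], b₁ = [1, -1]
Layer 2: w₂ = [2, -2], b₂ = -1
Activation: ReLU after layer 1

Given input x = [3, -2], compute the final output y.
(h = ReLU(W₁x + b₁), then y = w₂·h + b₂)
y = -15

Layer 1 pre-activation: z₁ = [-3, 7]
After ReLU: h = [0, 7]
Layer 2 output: y = 2×0 + -2×7 + -1 = -15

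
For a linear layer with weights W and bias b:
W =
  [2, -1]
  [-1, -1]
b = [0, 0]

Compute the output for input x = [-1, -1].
y = [-1, 2]

Wx = [2×-1 + -1×-1, -1×-1 + -1×-1]
   = [-1, 2]
y = Wx + b = [-1 + 0, 2 + 0] = [-1, 2]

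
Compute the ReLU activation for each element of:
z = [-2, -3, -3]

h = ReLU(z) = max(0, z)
h = [0, 0, 0]

ReLU applied element-wise: max(0,-2)=0, max(0,-3)=0, max(0,-3)=0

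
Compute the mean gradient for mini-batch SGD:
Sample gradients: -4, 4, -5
Average gradient = -1.667

Average = (1/3)(-4 + 4 + -5) = -5/3 = -1.667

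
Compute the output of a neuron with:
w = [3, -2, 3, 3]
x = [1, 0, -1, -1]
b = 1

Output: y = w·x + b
y = -2

y = (3)(1) + (-2)(0) + (3)(-1) + (3)(-1) + 1 = -2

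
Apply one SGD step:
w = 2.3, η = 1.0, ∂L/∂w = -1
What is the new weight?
w_new = 3.3

w_new = w - η·∂L/∂w = 2.3 - 1.0×(-1) = 2.3 - (-1) = 3.3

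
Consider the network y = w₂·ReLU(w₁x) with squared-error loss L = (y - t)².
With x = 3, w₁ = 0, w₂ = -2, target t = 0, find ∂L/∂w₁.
∂L/∂w₁ = 0

Forward pass:
z = w₁x = 0×3 = 0
h = ReLU(0) = 0
y = w₂h = -2×0 = 0

Backward pass:
∂L/∂y = 2(y - t) = 2(0 - 0) = 0
∂y/∂h = w₂ = -2
∂h/∂z = 0 (ReLU derivative)
∂z/∂w₁ = x = 3

∂L/∂w₁ = 0 × -2 × 0 × 3 = 0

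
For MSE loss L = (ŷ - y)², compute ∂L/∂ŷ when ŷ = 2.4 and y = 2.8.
∂L/∂ŷ = -0.8

∂L/∂ŷ = 2(ŷ - y) = 2(2.4 - 2.8) = 2(-0.4) = -0.8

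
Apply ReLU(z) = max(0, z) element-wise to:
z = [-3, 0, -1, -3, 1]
h = [0, 0, 0, 0, 1]

ReLU applied element-wise: max(0,-3)=0, max(0,0)=0, max(0,-1)=0, max(0,-3)=0, max(0,1)=1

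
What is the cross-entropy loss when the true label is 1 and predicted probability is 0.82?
L = 0.1985

L = -1·log(0.82) - 0·log(0.18) = -log(0.82) = 0.1985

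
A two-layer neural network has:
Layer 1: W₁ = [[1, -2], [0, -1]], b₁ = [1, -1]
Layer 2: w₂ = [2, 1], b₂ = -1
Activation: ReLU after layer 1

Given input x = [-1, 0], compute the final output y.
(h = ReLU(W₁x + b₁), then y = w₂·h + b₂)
y = -1

Layer 1 pre-activation: z₁ = [0, -1]
After ReLU: h = [0, 0]
Layer 2 output: y = 2×0 + 1×0 + -1 = -1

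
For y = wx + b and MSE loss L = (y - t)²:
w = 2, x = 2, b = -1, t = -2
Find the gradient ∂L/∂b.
∂L/∂b = 10

y = wx + b = (2)(2) + -1 = 3
∂L/∂y = 2(y - t) = 2(3 - -2) = 10
∂y/∂b = 1
∂L/∂b = ∂L/∂y · ∂y/∂b = 10 × 1 = 10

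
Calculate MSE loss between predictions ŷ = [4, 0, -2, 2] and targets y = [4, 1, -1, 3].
MSE = 0.75

MSE = (1/4)((4-4)² + (0-1)² + (-2--1)² + (2-3)²) = (1/4)(0 + 1 + 1 + 1) = 0.75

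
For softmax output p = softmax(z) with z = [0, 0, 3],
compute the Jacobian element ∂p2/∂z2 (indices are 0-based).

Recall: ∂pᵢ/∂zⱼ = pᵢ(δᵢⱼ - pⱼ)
∂p2/∂z2 = 0.08236

p = softmax(z) = [0.04528, 0.04528, 0.9094]
p2 = 0.9094

∂p2/∂z2 = p2(1 - p2) = 0.9094 × (1 - 0.9094) = 0.08236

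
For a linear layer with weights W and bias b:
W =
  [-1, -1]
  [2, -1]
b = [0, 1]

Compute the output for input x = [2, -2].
y = [0, 7]

Wx = [-1×2 + -1×-2, 2×2 + -1×-2]
   = [0, 6]
y = Wx + b = [0 + 0, 6 + 1] = [0, 7]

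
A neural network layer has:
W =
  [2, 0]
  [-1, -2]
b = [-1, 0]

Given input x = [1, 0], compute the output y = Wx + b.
y = [1, -1]

Wx = [2×1 + 0×0, -1×1 + -2×0]
   = [2, -1]
y = Wx + b = [2 + -1, -1 + 0] = [1, -1]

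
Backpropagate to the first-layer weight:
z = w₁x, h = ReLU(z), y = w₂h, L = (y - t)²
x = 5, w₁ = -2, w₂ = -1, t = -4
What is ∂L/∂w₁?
∂L/∂w₁ = 0

Forward pass:
z = w₁x = -2×5 = -10
h = ReLU(-10) = 0
y = w₂h = -1×0 = 0

Backward pass:
∂L/∂y = 2(y - t) = 2(0 - -4) = 8
∂y/∂h = w₂ = -1
∂h/∂z = 0 (ReLU derivative)
∂z/∂w₁ = x = 5

∂L/∂w₁ = 8 × -1 × 0 × 5 = 0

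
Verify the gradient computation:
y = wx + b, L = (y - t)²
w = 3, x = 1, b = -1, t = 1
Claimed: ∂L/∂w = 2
Correct

y = (3)(1) + -1 = 2
∂L/∂y = 2(y - t) = 2(2 - 1) = 2
∂y/∂w = x = 1
∂L/∂w = 2 × 1 = 2

Claimed value: 2
Correct: The correct gradient is 2.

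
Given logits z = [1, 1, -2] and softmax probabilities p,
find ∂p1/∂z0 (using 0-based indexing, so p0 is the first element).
∂p1/∂z0 = -0.238

p = softmax(z) = [0.4879, 0.4879, 0.02429]
p1 = 0.4879, p0 = 0.4879

∂p1/∂z0 = -p1 × p0 = -0.4879 × 0.4879 = -0.238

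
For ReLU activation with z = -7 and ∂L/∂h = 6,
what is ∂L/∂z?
∂L/∂z = 0

h = ReLU(-7) = 0
Since z < 0: ∂h/∂z = 0
∂L/∂z = ∂L/∂h · ∂h/∂z = 6 × 0 = 0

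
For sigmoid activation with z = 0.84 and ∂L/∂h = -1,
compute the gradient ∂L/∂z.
∂L/∂z = -0.2106

σ(0.84) = 0.6985
σ'(0.84) = σ(0.84)(1 - σ(0.84)) = 0.6985 × 0.3015 = 0.2106
∂L/∂z = ∂L/∂h · σ'(z) = -1 × 0.2106 = -0.2106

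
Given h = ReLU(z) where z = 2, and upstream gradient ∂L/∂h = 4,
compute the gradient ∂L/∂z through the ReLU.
∂L/∂z = 4

h = ReLU(2) = 2
Since z > 0: ∂h/∂z = 1
∂L/∂z = ∂L/∂h · ∂h/∂z = 4 × 1 = 4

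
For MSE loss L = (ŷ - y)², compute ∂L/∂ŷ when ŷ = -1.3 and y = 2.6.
∂L/∂ŷ = -7.8

∂L/∂ŷ = 2(ŷ - y) = 2(-1.3 - 2.6) = 2(-3.9) = -7.8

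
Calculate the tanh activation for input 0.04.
0.03998

tanh(0.04) = (e^(0.04) - e^(-0.04))/(e^(0.04) + e^(-0.04)) = 0.03998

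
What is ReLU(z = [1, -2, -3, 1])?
h = [1, 0, 0, 1]

ReLU applied element-wise: max(0,1)=1, max(0,-2)=0, max(0,-3)=0, max(0,1)=1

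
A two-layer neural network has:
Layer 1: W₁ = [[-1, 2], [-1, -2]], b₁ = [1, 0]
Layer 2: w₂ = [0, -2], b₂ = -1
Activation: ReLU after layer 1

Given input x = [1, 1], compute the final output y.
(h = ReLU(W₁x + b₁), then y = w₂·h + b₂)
y = -1

Layer 1 pre-activation: z₁ = [2, -3]
After ReLU: h = [2, 0]
Layer 2 output: y = 0×2 + -2×0 + -1 = -1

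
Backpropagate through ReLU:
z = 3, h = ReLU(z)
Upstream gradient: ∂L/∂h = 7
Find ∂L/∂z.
∂L/∂z = 7

h = ReLU(3) = 3
Since z > 0: ∂h/∂z = 1
∂L/∂z = ∂L/∂h · ∂h/∂z = 7 × 1 = 7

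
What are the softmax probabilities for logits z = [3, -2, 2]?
p = [0.7275, 0.0049, 0.2676]

exp(z) = [20.09, 0.1353, 7.389]
Sum = 27.61
p = [0.7275, 0.0049, 0.2676]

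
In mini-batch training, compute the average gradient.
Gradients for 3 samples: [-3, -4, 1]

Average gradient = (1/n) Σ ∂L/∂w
Average gradient = -2

Average = (1/3)(-3 + -4 + 1) = -6/3 = -2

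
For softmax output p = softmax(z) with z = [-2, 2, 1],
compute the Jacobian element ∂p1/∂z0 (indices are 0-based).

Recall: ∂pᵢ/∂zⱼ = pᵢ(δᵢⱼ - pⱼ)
∂p1/∂z0 = -0.009532

p = softmax(z) = [0.01321, 0.7214, 0.2654]
p1 = 0.7214, p0 = 0.01321

∂p1/∂z0 = -p1 × p0 = -0.7214 × 0.01321 = -0.009532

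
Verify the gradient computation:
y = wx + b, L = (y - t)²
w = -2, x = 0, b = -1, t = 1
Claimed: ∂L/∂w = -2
Incorrect

y = (-2)(0) + -1 = -1
∂L/∂y = 2(y - t) = 2(-1 - 1) = -4
∂y/∂w = x = 0
∂L/∂w = -4 × 0 = 0

Claimed value: -2
Incorrect: The correct gradient is 0.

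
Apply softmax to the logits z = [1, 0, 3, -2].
p = [0.1135, 0.0418, 0.839, 0.0057]

exp(z) = [2.718, 1, 20.09, 0.1353]
Sum = 23.94
p = [0.1135, 0.0418, 0.839, 0.0057]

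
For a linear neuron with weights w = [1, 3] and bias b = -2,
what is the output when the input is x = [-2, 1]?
y = -1

y = (1)(-2) + (3)(1) + -2 = -1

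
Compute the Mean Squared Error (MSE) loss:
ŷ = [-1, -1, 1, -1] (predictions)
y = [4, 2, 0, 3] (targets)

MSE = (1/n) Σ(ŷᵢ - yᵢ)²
MSE = 12.75

MSE = (1/4)((-1-4)² + (-1-2)² + (1-0)² + (-1-3)²) = (1/4)(25 + 9 + 1 + 16) = 12.75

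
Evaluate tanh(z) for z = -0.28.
-0.2729

tanh(-0.28) = (e^(-0.28) - e^(0.28))/(e^(-0.28) + e^(0.28)) = -0.2729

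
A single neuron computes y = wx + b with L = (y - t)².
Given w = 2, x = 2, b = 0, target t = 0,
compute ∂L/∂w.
∂L/∂w = 16

y = wx + b = (2)(2) + 0 = 4
∂L/∂y = 2(y - t) = 2(4 - 0) = 8
∂y/∂w = x = 2
∂L/∂w = ∂L/∂y · ∂y/∂w = 8 × 2 = 16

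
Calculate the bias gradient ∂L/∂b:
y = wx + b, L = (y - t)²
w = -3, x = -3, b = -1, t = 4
∂L/∂b = 8

y = wx + b = (-3)(-3) + -1 = 8
∂L/∂y = 2(y - t) = 2(8 - 4) = 8
∂y/∂b = 1
∂L/∂b = ∂L/∂y · ∂y/∂b = 8 × 1 = 8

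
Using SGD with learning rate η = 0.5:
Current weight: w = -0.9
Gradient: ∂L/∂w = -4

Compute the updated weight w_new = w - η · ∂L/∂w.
w_new = 1.1

w_new = w - η·∂L/∂w = -0.9 - 0.5×(-4) = -0.9 - (-2) = 1.1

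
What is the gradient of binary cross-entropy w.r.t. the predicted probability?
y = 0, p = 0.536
∂L/∂p = 2.155

∂L/∂p = -y/p + (1-y)/(1-p) = 0 + 1/0.464 = 2.155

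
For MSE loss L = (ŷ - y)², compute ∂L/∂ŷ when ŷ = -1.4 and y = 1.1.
∂L/∂ŷ = -5.0

∂L/∂ŷ = 2(ŷ - y) = 2(-1.4 - 1.1) = 2(-2.5) = -5.0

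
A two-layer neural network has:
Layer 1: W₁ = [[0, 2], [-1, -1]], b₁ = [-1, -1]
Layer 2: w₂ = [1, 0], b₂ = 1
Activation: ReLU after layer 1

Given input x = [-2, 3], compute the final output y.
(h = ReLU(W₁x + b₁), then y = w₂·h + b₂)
y = 6

Layer 1 pre-activation: z₁ = [5, -2]
After ReLU: h = [5, 0]
Layer 2 output: y = 1×5 + 0×0 + 1 = 6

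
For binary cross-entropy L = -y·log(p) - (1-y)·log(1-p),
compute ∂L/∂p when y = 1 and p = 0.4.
∂L/∂p = -2.5

∂L/∂p = -y/p + (1-y)/(1-p) = -1/0.4 + 0 = -2.5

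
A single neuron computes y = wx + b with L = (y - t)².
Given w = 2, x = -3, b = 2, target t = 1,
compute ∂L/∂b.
∂L/∂b = -10

y = wx + b = (2)(-3) + 2 = -4
∂L/∂y = 2(y - t) = 2(-4 - 1) = -10
∂y/∂b = 1
∂L/∂b = ∂L/∂y · ∂y/∂b = -10 × 1 = -10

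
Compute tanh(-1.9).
-0.9562

tanh(-1.9) = (e^(-1.9) - e^(1.9))/(e^(-1.9) + e^(1.9)) = -0.9562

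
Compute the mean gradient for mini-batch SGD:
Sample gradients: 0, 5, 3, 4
Average gradient = 3

Average = (1/4)(0 + 5 + 3 + 4) = 12/4 = 3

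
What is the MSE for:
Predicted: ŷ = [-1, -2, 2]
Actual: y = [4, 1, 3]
MSE = 11.67

MSE = (1/3)((-1-4)² + (-2-1)² + (2-3)²) = (1/3)(25 + 9 + 1) = 11.67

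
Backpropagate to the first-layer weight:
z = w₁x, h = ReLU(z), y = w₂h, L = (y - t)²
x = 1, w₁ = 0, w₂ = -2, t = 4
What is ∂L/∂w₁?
∂L/∂w₁ = 0

Forward pass:
z = w₁x = 0×1 = 0
h = ReLU(0) = 0
y = w₂h = -2×0 = 0

Backward pass:
∂L/∂y = 2(y - t) = 2(0 - 4) = -8
∂y/∂h = w₂ = -2
∂h/∂z = 0 (ReLU derivative)
∂z/∂w₁ = x = 1

∂L/∂w₁ = -8 × -2 × 0 × 1 = 0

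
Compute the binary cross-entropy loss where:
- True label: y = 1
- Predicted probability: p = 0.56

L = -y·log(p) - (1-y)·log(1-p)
L = 0.5798

L = -1·log(0.56) - 0·log(0.44) = -log(0.56) = 0.5798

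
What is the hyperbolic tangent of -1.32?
-0.8668

tanh(-1.32) = (e^(-1.32) - e^(1.32))/(e^(-1.32) + e^(1.32)) = -0.8668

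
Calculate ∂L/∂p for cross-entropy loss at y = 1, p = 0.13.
∂L/∂p = -7.692

∂L/∂p = -y/p + (1-y)/(1-p) = -1/0.13 + 0 = -7.692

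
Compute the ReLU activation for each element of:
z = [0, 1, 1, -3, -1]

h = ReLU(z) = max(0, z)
h = [0, 1, 1, 0, 0]

ReLU applied element-wise: max(0,0)=0, max(0,1)=1, max(0,1)=1, max(0,-3)=0, max(0,-1)=0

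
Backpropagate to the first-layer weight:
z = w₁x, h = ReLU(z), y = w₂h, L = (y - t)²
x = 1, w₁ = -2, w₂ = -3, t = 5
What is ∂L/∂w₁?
∂L/∂w₁ = 0

Forward pass:
z = w₁x = -2×1 = -2
h = ReLU(-2) = 0
y = w₂h = -3×0 = 0

Backward pass:
∂L/∂y = 2(y - t) = 2(0 - 5) = -10
∂y/∂h = w₂ = -3
∂h/∂z = 0 (ReLU derivative)
∂z/∂w₁ = x = 1

∂L/∂w₁ = -10 × -3 × 0 × 1 = 0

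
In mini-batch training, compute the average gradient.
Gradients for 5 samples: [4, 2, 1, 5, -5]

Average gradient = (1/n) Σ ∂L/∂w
Average gradient = 1.4

Average = (1/5)(4 + 2 + 1 + 5 + -5) = 7/5 = 1.4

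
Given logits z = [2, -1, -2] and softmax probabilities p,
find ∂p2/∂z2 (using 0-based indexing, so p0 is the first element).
∂p2/∂z2 = 0.01685

p = softmax(z) = [0.9362, 0.04661, 0.01715]
p2 = 0.01715

∂p2/∂z2 = p2(1 - p2) = 0.01715 × (1 - 0.01715) = 0.01685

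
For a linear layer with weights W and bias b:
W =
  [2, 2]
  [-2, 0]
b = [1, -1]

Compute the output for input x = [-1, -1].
y = [-3, 1]

Wx = [2×-1 + 2×-1, -2×-1 + 0×-1]
   = [-4, 2]
y = Wx + b = [-4 + 1, 2 + -1] = [-3, 1]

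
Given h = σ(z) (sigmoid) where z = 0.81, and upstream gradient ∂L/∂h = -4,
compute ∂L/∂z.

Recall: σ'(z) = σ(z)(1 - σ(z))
∂L/∂z = -0.8524

σ(0.81) = 0.6921
σ'(0.81) = σ(0.81)(1 - σ(0.81)) = 0.6921 × 0.3079 = 0.2131
∂L/∂z = ∂L/∂h · σ'(z) = -4 × 0.2131 = -0.8524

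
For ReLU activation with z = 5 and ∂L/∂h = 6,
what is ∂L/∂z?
∂L/∂z = 6

h = ReLU(5) = 5
Since z > 0: ∂h/∂z = 1
∂L/∂z = ∂L/∂h · ∂h/∂z = 6 × 1 = 6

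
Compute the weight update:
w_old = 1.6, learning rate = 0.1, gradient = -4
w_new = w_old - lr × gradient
w_new = 2

w_new = w - η·∂L/∂w = 1.6 - 0.1×(-4) = 1.6 - (-0.4) = 2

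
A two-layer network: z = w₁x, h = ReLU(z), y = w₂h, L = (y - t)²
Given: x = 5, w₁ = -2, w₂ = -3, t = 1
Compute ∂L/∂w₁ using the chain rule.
∂L/∂w₁ = 0

Forward pass:
z = w₁x = -2×5 = -10
h = ReLU(-10) = 0
y = w₂h = -3×0 = 0

Backward pass:
∂L/∂y = 2(y - t) = 2(0 - 1) = -2
∂y/∂h = w₂ = -3
∂h/∂z = 0 (ReLU derivative)
∂z/∂w₁ = x = 5

∂L/∂w₁ = -2 × -3 × 0 × 5 = 0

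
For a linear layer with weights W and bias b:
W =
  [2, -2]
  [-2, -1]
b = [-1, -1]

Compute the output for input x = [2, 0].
y = [3, -5]

Wx = [2×2 + -2×0, -2×2 + -1×0]
   = [4, -4]
y = Wx + b = [4 + -1, -4 + -1] = [3, -5]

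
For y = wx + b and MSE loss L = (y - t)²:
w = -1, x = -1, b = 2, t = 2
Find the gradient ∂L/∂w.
∂L/∂w = -2

y = wx + b = (-1)(-1) + 2 = 3
∂L/∂y = 2(y - t) = 2(3 - 2) = 2
∂y/∂w = x = -1
∂L/∂w = ∂L/∂y · ∂y/∂w = 2 × -1 = -2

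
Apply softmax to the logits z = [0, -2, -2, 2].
p = [0.1155, 0.0156, 0.0156, 0.8533]

exp(z) = [1, 0.1353, 0.1353, 7.389]
Sum = 8.66
p = [0.1155, 0.0156, 0.0156, 0.8533]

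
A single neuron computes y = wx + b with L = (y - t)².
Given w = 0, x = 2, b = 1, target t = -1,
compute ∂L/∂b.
∂L/∂b = 4

y = wx + b = (0)(2) + 1 = 1
∂L/∂y = 2(y - t) = 2(1 - -1) = 4
∂y/∂b = 1
∂L/∂b = ∂L/∂y · ∂y/∂b = 4 × 1 = 4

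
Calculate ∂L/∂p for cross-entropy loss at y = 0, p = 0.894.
∂L/∂p = 9.434

∂L/∂p = -y/p + (1-y)/(1-p) = 0 + 1/0.106 = 9.434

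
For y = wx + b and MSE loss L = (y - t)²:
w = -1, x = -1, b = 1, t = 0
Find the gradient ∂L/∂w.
∂L/∂w = -4

y = wx + b = (-1)(-1) + 1 = 2
∂L/∂y = 2(y - t) = 2(2 - 0) = 4
∂y/∂w = x = -1
∂L/∂w = ∂L/∂y · ∂y/∂w = 4 × -1 = -4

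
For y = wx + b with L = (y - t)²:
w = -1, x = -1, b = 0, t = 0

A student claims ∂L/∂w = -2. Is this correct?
Correct

y = (-1)(-1) + 0 = 1
∂L/∂y = 2(y - t) = 2(1 - 0) = 2
∂y/∂w = x = -1
∂L/∂w = 2 × -1 = -2

Claimed value: -2
Correct: The correct gradient is -2.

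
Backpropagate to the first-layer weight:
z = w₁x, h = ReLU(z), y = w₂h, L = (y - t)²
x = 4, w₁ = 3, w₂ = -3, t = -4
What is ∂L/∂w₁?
∂L/∂w₁ = 768

Forward pass:
z = w₁x = 3×4 = 12
h = ReLU(12) = 12
y = w₂h = -3×12 = -36

Backward pass:
∂L/∂y = 2(y - t) = 2(-36 - -4) = -64
∂y/∂h = w₂ = -3
∂h/∂z = 1 (ReLU derivative)
∂z/∂w₁ = x = 4

∂L/∂w₁ = -64 × -3 × 1 × 4 = 768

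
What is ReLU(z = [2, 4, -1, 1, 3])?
h = [2, 4, 0, 1, 3]

ReLU applied element-wise: max(0,2)=2, max(0,4)=4, max(0,-1)=0, max(0,1)=1, max(0,3)=3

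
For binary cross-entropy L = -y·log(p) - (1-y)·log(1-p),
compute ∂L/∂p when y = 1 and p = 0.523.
∂L/∂p = -1.912

∂L/∂p = -y/p + (1-y)/(1-p) = -1/0.523 + 0 = -1.912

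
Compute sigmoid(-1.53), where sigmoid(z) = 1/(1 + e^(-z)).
0.178

sigmoid(-1.53) = 1/(1 + e^(1.53)) = 1/(1 + 4.618) = 0.178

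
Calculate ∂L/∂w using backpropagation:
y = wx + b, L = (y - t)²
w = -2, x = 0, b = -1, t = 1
∂L/∂w = 0

y = wx + b = (-2)(0) + -1 = -1
∂L/∂y = 2(y - t) = 2(-1 - 1) = -4
∂y/∂w = x = 0
∂L/∂w = ∂L/∂y · ∂y/∂w = -4 × 0 = 0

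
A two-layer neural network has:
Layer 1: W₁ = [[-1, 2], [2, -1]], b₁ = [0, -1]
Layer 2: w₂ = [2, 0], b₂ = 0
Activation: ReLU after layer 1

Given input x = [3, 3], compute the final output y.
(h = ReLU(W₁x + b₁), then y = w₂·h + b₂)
y = 6

Layer 1 pre-activation: z₁ = [3, 2]
After ReLU: h = [3, 2]
Layer 2 output: y = 2×3 + 0×2 + 0 = 6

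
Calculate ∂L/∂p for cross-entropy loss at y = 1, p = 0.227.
∂L/∂p = -4.405

∂L/∂p = -y/p + (1-y)/(1-p) = -1/0.227 + 0 = -4.405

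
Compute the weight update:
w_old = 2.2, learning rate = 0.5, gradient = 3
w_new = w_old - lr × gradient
w_new = 0.7

w_new = w - η·∂L/∂w = 2.2 - 0.5×(3) = 2.2 - (1.5) = 0.7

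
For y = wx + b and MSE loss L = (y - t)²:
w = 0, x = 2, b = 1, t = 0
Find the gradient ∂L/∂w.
∂L/∂w = 4

y = wx + b = (0)(2) + 1 = 1
∂L/∂y = 2(y - t) = 2(1 - 0) = 2
∂y/∂w = x = 2
∂L/∂w = ∂L/∂y · ∂y/∂w = 2 × 2 = 4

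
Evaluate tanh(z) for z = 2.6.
0.989

tanh(2.6) = (e^(2.6) - e^(-2.6))/(e^(2.6) + e^(-2.6)) = 0.989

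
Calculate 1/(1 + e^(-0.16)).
0.5399

sigmoid(0.16) = 1/(1 + e^(-0.16)) = 1/(1 + 0.8521) = 0.5399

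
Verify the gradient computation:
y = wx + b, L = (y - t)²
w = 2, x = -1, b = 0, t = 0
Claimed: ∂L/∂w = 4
Correct

y = (2)(-1) + 0 = -2
∂L/∂y = 2(y - t) = 2(-2 - 0) = -4
∂y/∂w = x = -1
∂L/∂w = -4 × -1 = 4

Claimed value: 4
Correct: The correct gradient is 4.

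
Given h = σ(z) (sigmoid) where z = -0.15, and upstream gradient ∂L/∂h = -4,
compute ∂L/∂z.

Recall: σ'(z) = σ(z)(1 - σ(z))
∂L/∂z = -0.9944

σ(-0.15) = 0.4626
σ'(-0.15) = σ(-0.15)(1 - σ(-0.15)) = 0.4626 × 0.5374 = 0.2486
∂L/∂z = ∂L/∂h · σ'(z) = -4 × 0.2486 = -0.9944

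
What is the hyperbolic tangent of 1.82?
0.9488

tanh(1.82) = (e^(1.82) - e^(-1.82))/(e^(1.82) + e^(-1.82)) = 0.9488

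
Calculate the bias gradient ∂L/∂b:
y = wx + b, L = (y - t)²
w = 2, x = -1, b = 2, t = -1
∂L/∂b = 2

y = wx + b = (2)(-1) + 2 = 0
∂L/∂y = 2(y - t) = 2(0 - -1) = 2
∂y/∂b = 1
∂L/∂b = ∂L/∂y · ∂y/∂b = 2 × 1 = 2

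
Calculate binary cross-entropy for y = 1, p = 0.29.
L = 1.238

L = -1·log(0.29) - 0·log(0.71) = -log(0.29) = 1.238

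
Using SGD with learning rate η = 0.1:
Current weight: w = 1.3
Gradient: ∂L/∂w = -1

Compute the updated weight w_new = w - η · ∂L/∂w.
w_new = 1.4

w_new = w - η·∂L/∂w = 1.3 - 0.1×(-1) = 1.3 - (-0.1) = 1.4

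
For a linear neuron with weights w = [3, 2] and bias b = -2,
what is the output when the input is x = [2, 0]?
y = 4

y = (3)(2) + (2)(0) + -2 = 4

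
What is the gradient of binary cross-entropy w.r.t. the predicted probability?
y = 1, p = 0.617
∂L/∂p = -1.621

∂L/∂p = -y/p + (1-y)/(1-p) = -1/0.617 + 0 = -1.621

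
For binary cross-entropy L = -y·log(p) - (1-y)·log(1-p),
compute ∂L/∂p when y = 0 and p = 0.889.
∂L/∂p = 9.009

∂L/∂p = -y/p + (1-y)/(1-p) = 0 + 1/0.111 = 9.009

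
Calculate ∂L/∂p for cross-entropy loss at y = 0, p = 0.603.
∂L/∂p = 2.519

∂L/∂p = -y/p + (1-y)/(1-p) = 0 + 1/0.397 = 2.519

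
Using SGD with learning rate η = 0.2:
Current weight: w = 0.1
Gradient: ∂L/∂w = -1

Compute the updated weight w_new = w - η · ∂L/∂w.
w_new = 0.3

w_new = w - η·∂L/∂w = 0.1 - 0.2×(-1) = 0.1 - (-0.2) = 0.3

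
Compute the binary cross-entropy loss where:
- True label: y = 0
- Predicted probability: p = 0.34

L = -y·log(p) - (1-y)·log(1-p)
L = 0.4155

L = -0·log(0.34) - 1·log(0.66) = -log(0.66) = 0.4155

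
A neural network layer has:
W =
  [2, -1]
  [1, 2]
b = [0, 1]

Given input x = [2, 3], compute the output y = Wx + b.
y = [1, 9]

Wx = [2×2 + -1×3, 1×2 + 2×3]
   = [1, 8]
y = Wx + b = [1 + 0, 8 + 1] = [1, 9]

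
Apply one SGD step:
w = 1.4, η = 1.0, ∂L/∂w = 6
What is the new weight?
w_new = -4.6

w_new = w - η·∂L/∂w = 1.4 - 1.0×(6) = 1.4 - (6) = -4.6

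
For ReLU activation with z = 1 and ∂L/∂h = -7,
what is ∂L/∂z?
∂L/∂z = -7

h = ReLU(1) = 1
Since z > 0: ∂h/∂z = 1
∂L/∂z = ∂L/∂h · ∂h/∂z = -7 × 1 = -7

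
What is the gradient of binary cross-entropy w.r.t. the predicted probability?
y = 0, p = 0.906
∂L/∂p = 10.64

∂L/∂p = -y/p + (1-y)/(1-p) = 0 + 1/0.094 = 10.64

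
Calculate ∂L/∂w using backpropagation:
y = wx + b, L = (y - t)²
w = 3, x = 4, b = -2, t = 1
∂L/∂w = 72

y = wx + b = (3)(4) + -2 = 10
∂L/∂y = 2(y - t) = 2(10 - 1) = 18
∂y/∂w = x = 4
∂L/∂w = ∂L/∂y · ∂y/∂w = 18 × 4 = 72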